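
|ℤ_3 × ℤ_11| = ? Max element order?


|ℤ_3 × ℤ_11| = 3 × 11 = 33
Max element order = lcm(3,11) = 33
Cyclic? Yes (gcd=1)

|ℤ_3×ℤ_11| = 33, max element order = 33


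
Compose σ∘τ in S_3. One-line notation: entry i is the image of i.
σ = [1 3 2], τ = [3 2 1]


σ∘τ: apply τ first, then σ
1 →τ 3 →σ 2
2 →τ 2 →σ 3
3 →τ 1 →σ 1

σ∘τ = [2 3 1]


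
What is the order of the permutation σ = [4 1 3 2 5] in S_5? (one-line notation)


Cycle decomposition: (1 4 2)
Cycle lengths: 3
Order = lcm(3) = 3

ord(σ) = 3


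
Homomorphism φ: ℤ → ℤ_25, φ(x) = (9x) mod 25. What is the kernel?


Kernel = preimage of identity
ker(φ) = {x ∈ ℤ : 9x ≡ 0 (mod 25)}. gcd(9,25) = 1, so 9x ≡ 0 (mod 25) ⟺ x ≡ 0 (mod 25/1 = 25). Hence ker(φ) = 25ℤ

ker(φ) = 25ℤ


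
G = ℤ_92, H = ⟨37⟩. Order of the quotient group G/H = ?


|⟨37⟩| = n / gcd(37, 92) = 92 / 1 = 92
H is normal (ℤ_92 is abelian).
|G/H| = |G| / |H| = 92 / 92 = 1

|G/H| = 1


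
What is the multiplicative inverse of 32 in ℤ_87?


Use the extended Euclidean algorithm to write 1 = 32·s + 87·t; then s mod 87 is the inverse.
Euclidean algorithm:
  32 = 0·87 + 32
  87 = 2·32 + 23
  32 = 1·23 + 9
  23 = 2·9 + 5
  9 = 1·5 + 4
  5 = 1·4 + 1
  4 = 4·1 + 0
gcd(32,87) = 1
Back-substitution gives: 32·(-19) + 87·(7) = 1
So 32⁻¹ ≡ -19 ≡ 68 (mod 87)
Check: 32 × 68 = 2176 ≡ 1 (mod 87) ✓

32⁻¹ ≡ 68 (mod 87)


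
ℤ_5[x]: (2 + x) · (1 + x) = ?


Expand and collect like terms; reduce coefficients mod 5:
x^0: 2·1 = 2 ≡ 2 (mod 5)
x^1: 2·1 + 1·1 = 3 ≡ 3 (mod 5)
x^2: 1·1 = 1 ≡ 1 (mod 5)
Result: 2 + 3x + x^2

f · g = 2 + 3x + x^2


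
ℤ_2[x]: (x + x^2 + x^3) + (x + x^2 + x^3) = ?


Add coefficients mod 2:
x^0: 0 + 0 = 0 (mod 2)
x^1: 1 + 1 = 0 (mod 2)
x^2: 1 + 1 = 0 (mod 2)
x^3: 1 + 1 = 0 (mod 2)
Result: 0

f + g = 0


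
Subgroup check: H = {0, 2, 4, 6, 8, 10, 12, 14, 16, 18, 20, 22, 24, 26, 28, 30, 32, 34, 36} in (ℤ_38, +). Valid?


Subgroup test for H = {0, 2, 4, 6, 8, 10, 12, 14, 16, 18, 20, 22, 24, 26, 28, 30, 32, 34, 36} in (ℤ_38, +):
(1) 0 ∈ H? Yes
(2) Closure: for all a,b ∈ H, (a+b) mod 38 ∈ H? Yes
(3) Inverses: for all a ∈ H, -a mod 38 ∈ H? Yes

Yes, H is a subgroup of ℤ_38


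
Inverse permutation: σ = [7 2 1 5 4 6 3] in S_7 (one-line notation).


To find σ⁻¹, swap domain and range:
σ(1) = 7 → σ⁻¹(7) = 1
σ(2) = 2 → σ⁻¹(2) = 2
σ(3) = 1 → σ⁻¹(1) = 3
σ(4) = 5 → σ⁻¹(5) = 4
σ(5) = 4 → σ⁻¹(4) = 5
σ(6) = 6 → σ⁻¹(6) = 6
σ(7) = 3 → σ⁻¹(3) = 7

σ⁻¹ = [3 2 7 5 4 6 1]


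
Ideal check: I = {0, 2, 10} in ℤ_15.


Check ideal conditions for I = {0, 2, 10} in ℤ_15:
(1) I is an additive subgroup? No
(2) For r ∈ ℤ_15 and a ∈ I: r·a ∈ I? No  [counterexample: r=2, a=2, r·a mod 15 = 4 ∉ I]

No, I is not an ideal of ℤ_15


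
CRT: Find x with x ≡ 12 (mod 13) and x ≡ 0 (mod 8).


m₁ = 13, m₂ = 8, gcd = 1, so CRT applies. M = m₁·m₂ = 104
Let M₁ = M/m₁ = 8, M₂ = M/m₂ = 13
Find y₁ ≡ M₁⁻¹ (mod m₁): 8⁻¹ ≡ 5 (mod 13)
Find y₂ ≡ M₂⁻¹ (mod m₂): 13⁻¹ ≡ 5 (mod 8)
x = a₁·M₁·y₁ + a₂·M₂·y₂ = 12·8·5 + 0·13·5 = 480
Reduce mod 104: x ≡ 64
Check: 64 mod 13 = 12 ✓, 64 mod 8 = 0 ✓

x ≡ 64 (mod 104)


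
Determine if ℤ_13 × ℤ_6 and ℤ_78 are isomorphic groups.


Comparing ℤ_13 × ℤ_6 and ℤ_78:
gcd(13,6) = 1, so ℤ_13 × ℤ_6 ≅ ℤ_78 (CRT)

Yes, ℤ_13 × ℤ_6 ≅ ℤ_78


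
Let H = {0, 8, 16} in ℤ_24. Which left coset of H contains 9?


9 + H = {9 + h (mod 24) : h ∈ H}
9+0=9, 9+8=17, 9+16=1
9 + H = {1, 9, 17} = 1 + H

9 + H = {1, 9, 17}


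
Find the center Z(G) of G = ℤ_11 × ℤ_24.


Z(G) = {g ∈ G | gx = xg for all x ∈ G}
Direct product of abelian groups is abelian, so Z(G) = G

Z(ℤ_11 × ℤ_24) = ℤ_11 × ℤ_24


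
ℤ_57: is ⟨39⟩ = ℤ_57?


g generates ℤ_n iff gcd(g, n) = 1
gcd(39, 57) = 3
Since gcd = 3 ≠ 1, ⟨39⟩ has order 19 < 57, so 39 is not a generator.

No, 39 does not generate ℤ_57


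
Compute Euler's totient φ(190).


Factor n: 190 = 2 × 5 × 19
φ(n) = n · ∏(1 - 1/p) over distinct primes p | n
φ(190) = 190 · (1 - 1/2) · (1 - 1/5) · (1 - 1/19) = 72

φ(190) = 72


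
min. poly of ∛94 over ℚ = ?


∛94 satisfies x³ - 94 = 0, irreducible over ℚ (no rational root; 94 is not a perfect cube)

Minimal polynomial: x³ - 94


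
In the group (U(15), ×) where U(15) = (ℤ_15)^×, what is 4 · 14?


Operation: multiplication mod 15
4 · 14 = (a × b) mod 15 with a = 4, b = 14

4 · 14 = 11


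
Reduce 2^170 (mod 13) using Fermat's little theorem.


Fermat's little theorem: if p is prime and gcd(a,p)=1, then a^(p-1) ≡ 1 (mod p)
p = 13 is prime, gcd(2,13) = 1
Reduce exponent: 170 mod 12 = 2
So 2^170 ≡ 2^2 (mod 13)
2^2 mod 13 = 4

2^170 ≡ 4 (mod 13)


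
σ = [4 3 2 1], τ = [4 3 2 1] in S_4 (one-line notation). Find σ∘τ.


σ∘τ: apply τ first, then σ
1 →τ 4 →σ 1
2 →τ 3 →σ 2
3 →τ 2 →σ 3
4 →τ 1 →σ 4

σ∘τ = [1 2 3 4]


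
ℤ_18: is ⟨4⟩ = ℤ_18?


g generates ℤ_n iff gcd(g, n) = 1
gcd(4, 18) = 2
Since gcd = 2 ≠ 1, ⟨4⟩ has order 9 < 18, so 4 is not a generator.

No, 4 does not generate ℤ_18


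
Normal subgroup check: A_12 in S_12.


H = A_12 in S_12
A_12 has index 2 in S_12, and every subgroup of index 2 is normal

Yes, normal subgroup


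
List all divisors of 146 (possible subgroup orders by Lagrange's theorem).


Lagrange's theorem: |H| divides |G|
|G| = 146
Divisors of 146: 1, 2, 73, 146

Possible subgroup orders: {1, 2, 73, 146}


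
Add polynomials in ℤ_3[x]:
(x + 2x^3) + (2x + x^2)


Add coefficients mod 3:
x^0: 0 + 0 = 0 (mod 3)
x^1: 1 + 2 = 0 (mod 3)
x^2: 0 + 1 = 1 (mod 3)
x^3: 2 + 0 = 2 (mod 3)
Result: x^2 + 2x^3

f + g = x^2 + 2x^3


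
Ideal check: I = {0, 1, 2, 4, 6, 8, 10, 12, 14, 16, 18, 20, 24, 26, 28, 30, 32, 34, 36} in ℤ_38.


Check ideal conditions for I = {0, 1, 2, 4, 6, 8, 10, 12, 14, 16, 18, 20, 24, 26, 28, 30, 32, 34, 36} in ℤ_38:
(1) I is an additive subgroup? No
(2) For r ∈ ℤ_38 and a ∈ I: r·a ∈ I? No  [counterexample: r=2, a=30, r·a mod 38 = 22 ∉ I]

No, I is not an ideal of ℤ_38


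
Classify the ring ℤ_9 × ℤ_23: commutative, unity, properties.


Direct product ring; commutative with unity (1,1); but (1,0)·(0,1) = (0,0) gives zero divisors, so not an integral domain
Commutative: Yes
Integral domain: No
Has unity: Yes

ℤ_9 × ℤ_23: Commutative=Yes, Unity=Yes


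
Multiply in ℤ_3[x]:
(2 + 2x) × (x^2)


Expand and collect like terms; reduce coefficients mod 3:
x^0: 2·0 = 0 ≡ 0 (mod 3)
x^1: 2·0 + 2·0 = 0 ≡ 0 (mod 3)
x^2: 2·1 + 2·0 = 2 ≡ 2 (mod 3)
x^3: 2·1 = 2 ≡ 2 (mod 3)
Result: 2x^2 + 2x^3

f · g = 2x^2 + 2x^3


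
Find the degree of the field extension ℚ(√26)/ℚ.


√26 has minimal polynomial x² - 26 (irreducible over ℚ since 26 is squarefree)

[ℚ(√26)/ℚ] = 2


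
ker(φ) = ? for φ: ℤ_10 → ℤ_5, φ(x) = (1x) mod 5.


Kernel = preimage of identity
ker(φ) = {x ∈ ℤ_10 : 1x ≡ 0 (mod 5)}. Since 5 | 10, φ is well-defined. The kernel is the cyclic subgroup ⟨5⟩ of ℤ_10 (order 2), i.e. {0, 5}

ker(φ) = {0, 5}


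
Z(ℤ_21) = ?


Z(G) = {g ∈ G | gx = xg for all x ∈ G}
ℤ_21 is abelian, so Z(G) = G

Z(ℤ_21) = ℤ_21


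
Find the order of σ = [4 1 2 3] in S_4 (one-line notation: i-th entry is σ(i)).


Cycle decomposition: (1 4 3 2)
Cycle lengths: 4
Order = lcm(4) = 4

ord(σ) = 4


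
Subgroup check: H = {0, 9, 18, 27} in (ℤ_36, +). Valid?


Subgroup test for H = {0, 9, 18, 27} in (ℤ_36, +):
(1) 0 ∈ H? Yes
(2) Closure: for all a,b ∈ H, (a+b) mod 36 ∈ H? Yes
(3) Inverses: for all a ∈ H, -a mod 36 ∈ H? Yes

Yes, H is a subgroup of ℤ_36


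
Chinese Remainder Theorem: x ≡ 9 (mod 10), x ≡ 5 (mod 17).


m₁ = 10, m₂ = 17, gcd = 1, so CRT applies. M = m₁·m₂ = 170
Let M₁ = M/m₁ = 17, M₂ = M/m₂ = 10
Find y₁ ≡ M₁⁻¹ (mod m₁): 17⁻¹ ≡ 3 (mod 10)
Find y₂ ≡ M₂⁻¹ (mod m₂): 10⁻¹ ≡ 12 (mod 17)
x = a₁·M₁·y₁ + a₂·M₂·y₂ = 9·17·3 + 5·10·12 = 1059
Reduce mod 170: x ≡ 39
Check: 39 mod 10 = 9 ✓, 39 mod 17 = 5 ✓

x ≡ 39 (mod 170)


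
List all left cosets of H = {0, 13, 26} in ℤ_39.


H = {0, 13, 26}, |H| = 3
Number of cosets = |G|/|H| = 39/3 = 13
0 + H = {0, 13, 26}
1 + H = {1, 14, 27}
2 + H = {2, 15, 28}
3 + H = {3, 16, 29}
4 + H = {4, 17, 30}
5 + H = {5, 18, 31}
6 + H = {6, 19, 32}
7 + H = {7, 20, 33}
8 + H = {8, 21, 34}
9 + H = {9, 22, 35}
10 + H = {10, 23, 36}
11 + H = {11, 24, 37}
12 + H = {12, 25, 38}

Cosets: 0+H={0,13,26}; 1+H={1,14,27}; 2+H={2,15,28}; 3+H={3,16,29}; 4+H={4,17,30}; 5+H={5,18,31}; 6+H={6,19,32}; 7+H={7,20,33}; 8+H={8,21,34}; 9+H={9,22,35}; 10+H={10,23,36}; 11+H={11,24,37}; 12+H={12,25,38}


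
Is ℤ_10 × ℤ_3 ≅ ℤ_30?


Comparing ℤ_10 × ℤ_3 and ℤ_30:
gcd(10,3) = 1, so ℤ_10 × ℤ_3 ≅ ℤ_30 (CRT)

Yes, ℤ_10 × ℤ_3 ≅ ℤ_30


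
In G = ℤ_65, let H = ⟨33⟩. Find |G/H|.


|⟨33⟩| = n / gcd(33, 65) = 65 / 1 = 65
H is normal (ℤ_65 is abelian).
|G/H| = |G| / |H| = 65 / 65 = 1

|G/H| = 1


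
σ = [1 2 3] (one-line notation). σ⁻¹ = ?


To find σ⁻¹, swap domain and range:
σ(1) = 1 → σ⁻¹(1) = 1
σ(2) = 2 → σ⁻¹(2) = 2
σ(3) = 3 → σ⁻¹(3) = 3

σ⁻¹ = [1 2 3]


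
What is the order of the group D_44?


|D_n| = 2n (n rotations and n reflections)
|D_44| = 2×44 = 88

|D_44| = 88


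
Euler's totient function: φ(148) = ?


Factor n: 148 = 2^2 × 37
φ(n) = n · ∏(1 - 1/p) over distinct primes p | n
φ(148) = 148 · (1 - 1/2) · (1 - 1/37) = 72

φ(148) = 72


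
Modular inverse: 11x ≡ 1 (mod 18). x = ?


Use the extended Euclidean algorithm to write 1 = 11·s + 18·t; then s mod 18 is the inverse.
Euclidean algorithm:
  11 = 0·18 + 11
  18 = 1·11 + 7
  11 = 1·7 + 4
  7 = 1·4 + 3
  4 = 1·3 + 1
  3 = 3·1 + 0
gcd(11,18) = 1
Back-substitution gives: 11·(5) + 18·(-3) = 1
So 11⁻¹ ≡ 5 ≡ 5 (mod 18)
Check: 11 × 5 = 55 ≡ 1 (mod 18) ✓

11⁻¹ ≡ 5 (mod 18)


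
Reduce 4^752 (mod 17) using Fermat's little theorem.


Fermat's little theorem: if p is prime and gcd(a,p)=1, then a^(p-1) ≡ 1 (mod p)
p = 17 is prime, gcd(4,17) = 1
Reduce exponent: 752 mod 16 = 0
So 4^752 ≡ 4^0 (mod 17)
4^0 = 1

4^752 ≡ 1 (mod 17)


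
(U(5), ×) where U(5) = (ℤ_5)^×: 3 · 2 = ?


Operation: multiplication mod 5
3 · 2 = (a × b) mod 5 with a = 3, b = 2

3 · 2 = 1


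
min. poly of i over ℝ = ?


i satisfies x² + 1 = 0, irreducible over ℝ

Minimal polynomial: x² + 1


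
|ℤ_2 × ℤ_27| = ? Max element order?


|ℤ_2 × ℤ_27| = 2 × 27 = 54
Max element order = lcm(2,27) = 54
Cyclic? Yes (gcd=1)

|ℤ_2×ℤ_27| = 54, max element order = 54


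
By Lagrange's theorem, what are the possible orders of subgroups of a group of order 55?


Lagrange's theorem: |H| divides |G|
|G| = 55
Divisors of 55: 1, 5, 11, 55

Possible subgroup orders: {1, 5, 11, 55}


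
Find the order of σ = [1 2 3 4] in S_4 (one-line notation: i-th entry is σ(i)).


Cycle decomposition: identity (all elements fixed)
Order = 1 (identity has order 1)

ord(σ) = 1


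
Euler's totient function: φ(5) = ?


φ(n) = count of k ∈ {1,...,n} with gcd(k,n)=1
Coprimes to 5: {1, 2, 3, 4}
Count: 4

φ(5) = 4


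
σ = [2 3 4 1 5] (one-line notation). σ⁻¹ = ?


To find σ⁻¹, swap domain and range:
σ(1) = 2 → σ⁻¹(2) = 1
σ(2) = 3 → σ⁻¹(3) = 2
σ(3) = 4 → σ⁻¹(4) = 3
σ(4) = 1 → σ⁻¹(1) = 4
σ(5) = 5 → σ⁻¹(5) = 5

σ⁻¹ = [4 1 2 3 5]


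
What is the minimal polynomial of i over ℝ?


i satisfies x² + 1 = 0, irreducible over ℝ

Minimal polynomial: x² + 1


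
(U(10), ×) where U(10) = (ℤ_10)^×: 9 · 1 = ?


Operation: multiplication mod 10
9 · 1 = (a × b) mod 10 with a = 9, b = 1

9 · 1 = 9


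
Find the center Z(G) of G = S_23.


Z(G) = {g ∈ G | gx = xg for all x ∈ G}
S_n is non-abelian for n ≥ 3; Z(S_23) is trivial

Z(S_23) = {e}


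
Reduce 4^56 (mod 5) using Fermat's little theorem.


Fermat's little theorem: if p is prime and gcd(a,p)=1, then a^(p-1) ≡ 1 (mod p)
p = 5 is prime, gcd(4,5) = 1
Reduce exponent: 56 mod 4 = 0
So 4^56 ≡ 4^0 (mod 5)
4^0 = 1

4^56 ≡ 1 (mod 5)


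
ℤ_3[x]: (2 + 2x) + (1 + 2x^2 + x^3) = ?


Add coefficients mod 3:
x^0: 2 + 1 = 0 (mod 3)
x^1: 2 + 0 = 2 (mod 3)
x^2: 0 + 2 = 2 (mod 3)
x^3: 0 + 1 = 1 (mod 3)
Result: 2x + 2x^2 + x^3

f + g = 2x + 2x^2 + x^3


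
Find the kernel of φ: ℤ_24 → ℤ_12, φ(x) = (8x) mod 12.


Kernel = preimage of identity
ker(φ) = {x ∈ ℤ_24 : 8x ≡ 0 (mod 12)}. Since 12 | 24, φ is well-defined. The kernel is the cyclic subgroup ⟨3⟩ of ℤ_24 (order 8), i.e. {0, 3, 6, 9, 12, 15, 18, 21}

ker(φ) = {0, 3, 6, 9, 12, 15, 18, 21}


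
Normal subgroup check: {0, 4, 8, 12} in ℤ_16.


H = {0, 4, 8, 12} in ℤ_16
ℤ_16 is abelian; every subgroup of an abelian group is normal

Yes, normal subgroup


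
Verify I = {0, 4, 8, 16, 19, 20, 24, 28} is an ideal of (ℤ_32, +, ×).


Check ideal conditions for I = {0, 4, 8, 16, 19, 20, 24, 28} in ℤ_32:
(1) I is an additive subgroup? No
(2) For r ∈ ℤ_32 and a ∈ I: r·a ∈ I? No  [counterexample: r=2, a=19, r·a mod 32 = 6 ∉ I]

No, I is not an ideal of ℤ_32


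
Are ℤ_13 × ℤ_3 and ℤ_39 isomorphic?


Comparing ℤ_13 × ℤ_3 and ℤ_39:
gcd(13,3) = 1, so ℤ_13 × ℤ_3 ≅ ℤ_39 (CRT)

Yes, ℤ_13 × ℤ_3 ≅ ℤ_39


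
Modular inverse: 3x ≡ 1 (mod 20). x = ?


Use the extended Euclidean algorithm to write 1 = 3·s + 20·t; then s mod 20 is the inverse.
Euclidean algorithm:
  3 = 0·20 + 3
  20 = 6·3 + 2
  3 = 1·2 + 1
  2 = 2·1 + 0
gcd(3,20) = 1
Back-substitution gives: 3·(7) + 20·(-1) = 1
So 3⁻¹ ≡ 7 ≡ 7 (mod 20)
Check: 3 × 7 = 21 ≡ 1 (mod 20) ✓

3⁻¹ ≡ 7 (mod 20)


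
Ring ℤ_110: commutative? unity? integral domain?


ℤ_110 is a commutative ring with unity 1; 110 = 2×55 is composite, so 2·55 ≡ 0 gives zero divisors (not an integral domain)
Commutative: Yes
Integral domain: No
Has unity: Yes

ℤ_110: Commutative=Yes, Unity=Yes


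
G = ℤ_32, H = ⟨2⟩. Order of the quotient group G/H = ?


|⟨2⟩| = n / gcd(2, 32) = 32 / 2 = 16
H is normal (ℤ_32 is abelian).
|G/H| = |G| / |H| = 32 / 16 = 2

|G/H| = 2


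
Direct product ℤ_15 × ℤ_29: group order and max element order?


|ℤ_15 × ℤ_29| = 15 × 29 = 435
Max element order = lcm(15,29) = 435
Cyclic? Yes (gcd=1)

|ℤ_15×ℤ_29| = 435, max element order = 435


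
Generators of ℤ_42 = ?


g generates ℤ_n iff gcd(g,n) = 1
Prime factors of 42: 2, 3, 7
Generators are g ∈ {1,...,41} not divisible by any of these primes.
Generators: {1, 5, 11, 13, 17, 19, 23, 25, 29, 31, 37, 41}
Number of generators = φ(42) = 12

Generators of ℤ_42 = {1, 5, 11, 13, 17, 19, 23, 25, 29, 31, 37, 41}


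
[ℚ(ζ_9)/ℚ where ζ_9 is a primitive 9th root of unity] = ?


[ℚ(ζ_n):ℚ] = deg Φ_n(x) = φ(n). Here φ(9) = 6

[ℚ(ζ_9)/ℚ where ζ_9 is a primitive 9th root of unity] = 6


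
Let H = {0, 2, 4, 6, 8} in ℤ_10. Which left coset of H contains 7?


7 + H = {7 + h (mod 10) : h ∈ H}
7+0=7, 7+2=9, 7+4=1, 7+6=3, 7+8=5
7 + H = {1, 3, 5, 7, 9} = 1 + H

7 + H = {1, 3, 5, 7, 9}


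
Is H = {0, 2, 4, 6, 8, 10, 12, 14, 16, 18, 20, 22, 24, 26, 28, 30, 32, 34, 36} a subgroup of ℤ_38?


Subgroup test for H = {0, 2, 4, 6, 8, 10, 12, 14, 16, 18, 20, 22, 24, 26, 28, 30, 32, 34, 36} in (ℤ_38, +):
(1) 0 ∈ H? Yes
(2) Closure: for all a,b ∈ H, (a+b) mod 38 ∈ H? Yes
(3) Inverses: for all a ∈ H, -a mod 38 ∈ H? Yes

Yes, H is a subgroup of ℤ_38


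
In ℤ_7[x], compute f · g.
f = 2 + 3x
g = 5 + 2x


Expand and collect like terms; reduce coefficients mod 7:
x^0: 2·5 = 10 ≡ 3 (mod 7)
x^1: 2·2 + 3·5 = 19 ≡ 5 (mod 7)
x^2: 3·2 = 6 ≡ 6 (mod 7)
Result: 3 + 5x + 6x^2

f · g = 3 + 5x + 6x^2


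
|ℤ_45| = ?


ℤ_n has n elements.

|ℤ_45| = 45


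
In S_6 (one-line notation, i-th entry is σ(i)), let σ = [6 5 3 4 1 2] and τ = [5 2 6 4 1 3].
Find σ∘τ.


σ∘τ: apply τ first, then σ
1 →τ 5 →σ 1
2 →τ 2 →σ 5
3 →τ 6 →σ 2
4 →τ 4 →σ 4
5 →τ 1 →σ 6
6 →τ 3 →σ 3

σ∘τ = [1 5 2 4 6 3]


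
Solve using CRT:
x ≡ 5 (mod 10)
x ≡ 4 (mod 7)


m₁ = 10, m₂ = 7, gcd = 1, so CRT applies. M = m₁·m₂ = 70
Let M₁ = M/m₁ = 7, M₂ = M/m₂ = 10
Find y₁ ≡ M₁⁻¹ (mod m₁): 7⁻¹ ≡ 3 (mod 10)
Find y₂ ≡ M₂⁻¹ (mod m₂): 10⁻¹ ≡ 5 (mod 7)
x = a₁·M₁·y₁ + a₂·M₂·y₂ = 5·7·3 + 4·10·5 = 305
Reduce mod 70: x ≡ 25
Check: 25 mod 10 = 5 ✓, 25 mod 7 = 4 ✓

x ≡ 25 (mod 70)


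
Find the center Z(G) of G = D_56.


Z(G) = {g ∈ G | gx = xg for all x ∈ G}
For even n, Z(D_n) = {e, r^(n/2)}: the 180° rotation r^28 commutes with every reflection and rotation

Z(D_56) = {e, r^28}


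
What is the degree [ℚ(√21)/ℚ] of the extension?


√21 has minimal polynomial x² - 21 (irreducible over ℚ since 21 is squarefree)

[ℚ(√21)/ℚ] = 2


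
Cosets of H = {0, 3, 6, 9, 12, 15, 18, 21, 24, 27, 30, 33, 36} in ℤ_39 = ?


H = {0, 3, 6, 9, 12, 15, 18, 21, 24, 27, 30, 33, 36}, |H| = 13
Number of cosets = |G|/|H| = 39/13 = 3
0 + H = {0, 3, 6, 9, 12, 15, 18, 21, 24, 27, 30, 33, 36}
1 + H = {1, 4, 7, 10, 13, 16, 19, 22, 25, 28, 31, 34, 37}
2 + H = {2, 5, 8, 11, 14, 17, 20, 23, 26, 29, 32, 35, 38}

Cosets: 0+H={0,3,6,9,12,15,18,21,24,27,30,33,36}; 1+H={1,4,7,10,13,16,19,22,25,28,31,34,37}; 2+H={2,5,8,11,14,17,20,23,26,29,32,35,38}


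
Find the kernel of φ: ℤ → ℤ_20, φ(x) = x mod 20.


Kernel = preimage of identity
ker(φ) = {x ∈ ℤ : x ≡ 0 (mod 20)} = 20ℤ = {0, ±20, ±40, ...}

ker(φ) = 20ℤ


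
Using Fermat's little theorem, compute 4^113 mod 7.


Fermat's little theorem: if p is prime and gcd(a,p)=1, then a^(p-1) ≡ 1 (mod p)
p = 7 is prime, gcd(4,7) = 1
Reduce exponent: 113 mod 6 = 5
So 4^113 ≡ 4^5 (mod 7)
4^5 mod 7 = 2

4^113 ≡ 2 (mod 7)


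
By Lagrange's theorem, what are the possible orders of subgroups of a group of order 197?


Lagrange's theorem: |H| divides |G|
|G| = 197
Divisors of 197: 1, 197

Possible subgroup orders: {1, 197}


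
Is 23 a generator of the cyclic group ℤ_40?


g generates ℤ_n iff gcd(g, n) = 1
gcd(23, 40) = 1
Since gcd = 1, 23 is a generator.

Yes, 23 generates ℤ_40


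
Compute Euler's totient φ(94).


Factor n: 94 = 2 × 47
φ(n) = n · ∏(1 - 1/p) over distinct primes p | n
φ(94) = 94 · (1 - 1/2) · (1 - 1/47) = 46

φ(94) = 46


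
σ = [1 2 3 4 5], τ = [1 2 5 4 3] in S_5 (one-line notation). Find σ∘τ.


σ∘τ: apply τ first, then σ
1 →τ 1 →σ 1
2 →τ 2 →σ 2
3 →τ 5 →σ 5
4 →τ 4 →σ 4
5 →τ 3 →σ 3

σ∘τ = [1 2 5 4 3]


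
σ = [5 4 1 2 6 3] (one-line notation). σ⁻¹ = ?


To find σ⁻¹, swap domain and range:
σ(1) = 5 → σ⁻¹(5) = 1
σ(2) = 4 → σ⁻¹(4) = 2
σ(3) = 1 → σ⁻¹(1) = 3
σ(4) = 2 → σ⁻¹(2) = 4
σ(5) = 6 → σ⁻¹(6) = 5
σ(6) = 3 → σ⁻¹(3) = 6

σ⁻¹ = [3 4 6 2 1 5]


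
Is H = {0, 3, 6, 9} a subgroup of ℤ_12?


Subgroup test for H = {0, 3, 6, 9} in (ℤ_12, +):
(1) 0 ∈ H? Yes
(2) Closure: for all a,b ∈ H, (a+b) mod 12 ∈ H? Yes
(3) Inverses: for all a ∈ H, -a mod 12 ∈ H? Yes

Yes, H is a subgroup of ℤ_12


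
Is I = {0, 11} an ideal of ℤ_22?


Check ideal conditions for I = {0, 11} in ℤ_22:
(1) I is an additive subgroup? Yes
(2) For r ∈ ℤ_22 and a ∈ I: r·a ∈ I? Yes

Yes, I is an ideal of ℤ_22


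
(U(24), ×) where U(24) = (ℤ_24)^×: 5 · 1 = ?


Operation: multiplication mod 24
5 · 1 = (a × b) mod 24 with a = 5, b = 1

5 · 1 = 5


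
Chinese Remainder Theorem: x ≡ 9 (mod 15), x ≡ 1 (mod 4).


m₁ = 15, m₂ = 4, gcd = 1, so CRT applies. M = m₁·m₂ = 60
Let M₁ = M/m₁ = 4, M₂ = M/m₂ = 15
Find y₁ ≡ M₁⁻¹ (mod m₁): 4⁻¹ ≡ 4 (mod 15)
Find y₂ ≡ M₂⁻¹ (mod m₂): 15⁻¹ ≡ 3 (mod 4)
x = a₁·M₁·y₁ + a₂·M₂·y₂ = 9·4·4 + 1·15·3 = 189
Reduce mod 60: x ≡ 9
Check: 9 mod 15 = 9 ✓, 9 mod 4 = 1 ✓

x ≡ 9 (mod 60)


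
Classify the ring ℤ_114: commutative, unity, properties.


ℤ_114 is a commutative ring with unity 1; 114 = 2×57 is composite, so 2·57 ≡ 0 gives zero divisors (not an integral domain)
Commutative: Yes
Integral domain: No
Has unity: Yes

ℤ_114: Commutative=Yes, Unity=Yes


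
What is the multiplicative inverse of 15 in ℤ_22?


Use the extended Euclidean algorithm to write 1 = 15·s + 22·t; then s mod 22 is the inverse.
Euclidean algorithm:
  15 = 0·22 + 15
  22 = 1·15 + 7
  15 = 2·7 + 1
  7 = 7·1 + 0
gcd(15,22) = 1
Back-substitution gives: 15·(3) + 22·(-2) = 1
So 15⁻¹ ≡ 3 ≡ 3 (mod 22)
Check: 15 × 3 = 45 ≡ 1 (mod 22) ✓

15⁻¹ ≡ 3 (mod 22)


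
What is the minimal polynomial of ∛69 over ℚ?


∛69 satisfies x³ - 69 = 0, irreducible over ℚ (no rational root; 69 is not a perfect cube)

Minimal polynomial: x³ - 69


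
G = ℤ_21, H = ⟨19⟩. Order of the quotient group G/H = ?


|⟨19⟩| = n / gcd(19, 21) = 21 / 1 = 21
H is normal (ℤ_21 is abelian).
|G/H| = |G| / |H| = 21 / 21 = 1

|G/H| = 1


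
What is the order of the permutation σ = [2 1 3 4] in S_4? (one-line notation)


Cycle decomposition: (1 2)
Cycle lengths: 2
Order = lcm(2) = 2

ord(σ) = 2


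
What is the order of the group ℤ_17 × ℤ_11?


|A × B| = |A| · |B|
|ℤ_17 × ℤ_11| = 17 × 11 = 187

|ℤ_17 × ℤ_11| = 187


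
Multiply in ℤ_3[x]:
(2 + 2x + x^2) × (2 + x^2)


Expand and collect like terms; reduce coefficients mod 3:
x^0: 2·2 = 4 ≡ 1 (mod 3)
x^1: 2·0 + 2·2 = 4 ≡ 1 (mod 3)
x^2: 2·1 + 2·0 + 1·2 = 4 ≡ 1 (mod 3)
x^3: 2·1 + 1·0 = 2 ≡ 2 (mod 3)
x^4: 1·1 = 1 ≡ 1 (mod 3)
Result: 1 + x + x^2 + 2x^3 + x^4

f · g = 1 + x + x^2 + 2x^3 + x^4


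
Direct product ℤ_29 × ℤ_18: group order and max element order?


|ℤ_29 × ℤ_18| = 29 × 18 = 522
Max element order = lcm(29,18) = 522
Cyclic? Yes (gcd=1)

|ℤ_29×ℤ_18| = 522, max element order = 522


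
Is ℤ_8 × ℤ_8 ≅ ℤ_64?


Comparing ℤ_8 × ℤ_8 and ℤ_64:
gcd(8,8) = 8 ≠ 1. Max element order in ℤ_8×ℤ_8 is lcm(8,8) = 8 < 64, so it has no element of order 64

No, ℤ_8 × ℤ_8 ≇ ℤ_64


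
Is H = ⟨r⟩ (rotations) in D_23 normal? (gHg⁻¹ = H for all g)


H = ⟨r⟩ (rotations) in D_23
The rotation subgroup ⟨r⟩ has index 2 in D_23, so it is normal

Yes, normal subgroup


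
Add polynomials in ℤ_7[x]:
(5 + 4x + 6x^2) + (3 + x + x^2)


Add coefficients mod 7:
x^0: 5 + 3 = 1 (mod 7)
x^1: 4 + 1 = 5 (mod 7)
x^2: 6 + 1 = 0 (mod 7)
Result: 1 + 5x

f + g = 1 + 5x


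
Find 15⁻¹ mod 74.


Use the extended Euclidean algorithm to write 1 = 15·s + 74·t; then s mod 74 is the inverse.
Euclidean algorithm:
  15 = 0·74 + 15
  74 = 4·15 + 14
  15 = 1·14 + 1
  14 = 14·1 + 0
gcd(15,74) = 1
Back-substitution gives: 15·(5) + 74·(-1) = 1
So 15⁻¹ ≡ 5 ≡ 5 (mod 74)
Check: 15 × 5 = 75 ≡ 1 (mod 74) ✓

15⁻¹ ≡ 5 (mod 74)


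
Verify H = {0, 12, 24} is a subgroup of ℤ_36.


Subgroup test for H = {0, 12, 24} in (ℤ_36, +):
(1) 0 ∈ H? Yes
(2) Closure: for all a,b ∈ H, (a+b) mod 36 ∈ H? Yes
(3) Inverses: for all a ∈ H, -a mod 36 ∈ H? Yes

Yes, H is a subgroup of ℤ_36


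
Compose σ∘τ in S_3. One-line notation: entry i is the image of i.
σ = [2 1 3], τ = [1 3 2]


σ∘τ: apply τ first, then σ
1 →τ 1 →σ 2
2 →τ 3 →σ 3
3 →τ 2 →σ 1

σ∘τ = [2 3 1]


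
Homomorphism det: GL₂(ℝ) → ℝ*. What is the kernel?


Kernel = preimage of identity
ker(det) = {A | det(A) = 1} = SL₂(ℝ)

ker(det) = SL₂(ℝ)


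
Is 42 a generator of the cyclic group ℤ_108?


g generates ℤ_n iff gcd(g, n) = 1
gcd(42, 108) = 6
Since gcd = 6 ≠ 1, ⟨42⟩ has order 18 < 108, so 42 is not a generator.

No, 42 does not generate ℤ_108


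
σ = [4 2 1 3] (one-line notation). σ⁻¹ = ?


To find σ⁻¹, swap domain and range:
σ(1) = 4 → σ⁻¹(4) = 1
σ(2) = 2 → σ⁻¹(2) = 2
σ(3) = 1 → σ⁻¹(1) = 3
σ(4) = 3 → σ⁻¹(3) = 4

σ⁻¹ = [3 2 4 1]


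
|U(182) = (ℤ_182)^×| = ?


U(n) is the group of units mod n; |U(n)| = φ(n)
|U(182)| = φ(182) = 72

|U(182) = (ℤ_182)^×| = 72


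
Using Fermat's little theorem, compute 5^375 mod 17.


Fermat's little theorem: if p is prime and gcd(a,p)=1, then a^(p-1) ≡ 1 (mod p)
p = 17 is prime, gcd(5,17) = 1
Reduce exponent: 375 mod 16 = 7
So 5^375 ≡ 5^7 (mod 17)
5^7 mod 17 = 10

5^375 ≡ 10 (mod 17)


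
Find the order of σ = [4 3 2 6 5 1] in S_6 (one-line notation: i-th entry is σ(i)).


Cycle decomposition: (1 4 6) (2 3)
Cycle lengths: 3, 2
Order = lcm(3, 2) = 6

ord(σ) = 6


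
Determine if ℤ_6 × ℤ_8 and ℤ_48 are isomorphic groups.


Comparing ℤ_6 × ℤ_8 and ℤ_48:
gcd(6,8) = 2 ≠ 1. Max element order in ℤ_6×ℤ_8 is lcm(6,8) = 24 < 48, so it has no element of order 48

No, ℤ_6 × ℤ_8 ≇ ℤ_48


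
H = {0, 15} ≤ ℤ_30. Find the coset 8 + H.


8 + H = {8 + h (mod 30) : h ∈ H}
8+0=8, 8+15=23

8 + H = {8, 23}


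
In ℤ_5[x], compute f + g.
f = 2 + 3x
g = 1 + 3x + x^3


Add coefficients mod 5:
x^0: 2 + 1 = 3 (mod 5)
x^1: 3 + 3 = 1 (mod 5)
x^2: 0 + 0 = 0 (mod 5)
x^3: 0 + 1 = 1 (mod 5)
Result: 3 + x + x^3

f + g = 3 + x + x^3


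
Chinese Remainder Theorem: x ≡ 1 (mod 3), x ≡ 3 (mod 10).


m₁ = 3, m₂ = 10, gcd = 1, so CRT applies. M = m₁·m₂ = 30
Let M₁ = M/m₁ = 10, M₂ = M/m₂ = 3
Find y₁ ≡ M₁⁻¹ (mod m₁): 10⁻¹ ≡ 1 (mod 3)
Find y₂ ≡ M₂⁻¹ (mod m₂): 3⁻¹ ≡ 7 (mod 10)
x = a₁·M₁·y₁ + a₂·M₂·y₂ = 1·10·1 + 3·3·7 = 73
Reduce mod 30: x ≡ 13
Check: 13 mod 3 = 1 ✓, 13 mod 10 = 3 ✓

x ≡ 13 (mod 30)


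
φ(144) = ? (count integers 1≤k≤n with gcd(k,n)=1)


Factor n: 144 = 2^4 × 3^2
φ(n) = n · ∏(1 - 1/p) over distinct primes p | n
φ(144) = 144 · (1 - 1/2) · (1 - 1/3) = 48

φ(144) = 48


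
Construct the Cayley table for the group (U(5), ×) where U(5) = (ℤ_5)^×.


Elements: {1, 2, 3, 4}
Operation: multiplication mod 5
Entry (a, b) = (a × b) mod 5

Cayley table:
  | 1 | 2 | 3 | 4
1 | 1 | 2 | 3 | 4
2 | 2 | 4 | 1 | 3
3 | 3 | 1 | 4 | 2
4 | 4 | 3 | 2 | 1


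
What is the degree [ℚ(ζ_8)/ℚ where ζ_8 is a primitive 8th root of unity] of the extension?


[ℚ(ζ_n):ℚ] = deg Φ_n(x) = φ(n). Here φ(8) = 4

[ℚ(ζ_8)/ℚ where ζ_8 is a primitive 8th root of unity] = 4


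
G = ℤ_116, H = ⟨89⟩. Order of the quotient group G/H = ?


|⟨89⟩| = n / gcd(89, 116) = 116 / 1 = 116
H is normal (ℤ_116 is abelian).
|G/H| = |G| / |H| = 116 / 116 = 1

|G/H| = 1


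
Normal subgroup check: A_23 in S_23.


H = A_23 in S_23
A_23 has index 2 in S_23, and every subgroup of index 2 is normal

Yes, normal subgroup


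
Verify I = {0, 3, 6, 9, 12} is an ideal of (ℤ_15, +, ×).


Check ideal conditions for I = {0, 3, 6, 9, 12} in ℤ_15:
(1) I is an additive subgroup? Yes
(2) For r ∈ ℤ_15 and a ∈ I: r·a ∈ I? Yes

Yes, I is an ideal of ℤ_15


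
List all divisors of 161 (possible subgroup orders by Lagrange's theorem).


Lagrange's theorem: |H| divides |G|
|G| = 161
Divisors of 161: 1, 7, 23, 161

Possible subgroup orders: {1, 7, 23, 161}


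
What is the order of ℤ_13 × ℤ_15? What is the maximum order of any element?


|ℤ_13 × ℤ_15| = 13 × 15 = 195
Max element order = lcm(13,15) = 195
Cyclic? Yes (gcd=1)

|ℤ_13×ℤ_15| = 195, max element order = 195


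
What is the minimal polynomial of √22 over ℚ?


√22 satisfies x² - 22 = 0, irreducible over ℚ since 22 is squarefree

Minimal polynomial: x² - 22


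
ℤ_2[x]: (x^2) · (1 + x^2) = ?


Expand and collect like terms; reduce coefficients mod 2:
x^0: 0·1 = 0 ≡ 0 (mod 2)
x^1: 0·0 + 0·1 = 0 ≡ 0 (mod 2)
x^2: 0·1 + 0·0 + 1·1 = 1 ≡ 1 (mod 2)
x^3: 0·1 + 1·0 = 0 ≡ 0 (mod 2)
x^4: 1·1 = 1 ≡ 1 (mod 2)
Result: x^2 + x^4

f · g = x^2 + x^4


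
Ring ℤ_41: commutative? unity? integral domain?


ℤ_41 is a commutative ring with unity 1; 41 is prime, so ℤ_41 is a field (hence an integral domain)
Commutative: Yes
Integral domain: Yes
Has unity: Yes

ℤ_41: Commutative=Yes, Unity=Yes


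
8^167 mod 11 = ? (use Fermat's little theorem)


Fermat's little theorem: if p is prime and gcd(a,p)=1, then a^(p-1) ≡ 1 (mod p)
p = 11 is prime, gcd(8,11) = 1
Reduce exponent: 167 mod 10 = 7
So 8^167 ≡ 8^7 (mod 11)
8^7 mod 11 = 2

8^167 ≡ 2 (mod 11)


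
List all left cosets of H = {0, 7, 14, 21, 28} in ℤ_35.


H = {0, 7, 14, 21, 28}, |H| = 5
Number of cosets = |G|/|H| = 35/5 = 7
0 + H = {0, 7, 14, 21, 28}
1 + H = {1, 8, 15, 22, 29}
2 + H = {2, 9, 16, 23, 30}
3 + H = {3, 10, 17, 24, 31}
4 + H = {4, 11, 18, 25, 32}
5 + H = {5, 12, 19, 26, 33}
6 + H = {6, 13, 20, 27, 34}

Cosets: 0+H={0,7,14,21,28}; 1+H={1,8,15,22,29}; 2+H={2,9,16,23,30}; 3+H={3,10,17,24,31}; 4+H={4,11,18,25,32}; 5+H={5,12,19,26,33}; 6+H={6,13,20,27,34}


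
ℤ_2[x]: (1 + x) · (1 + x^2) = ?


Expand and collect like terms; reduce coefficients mod 2:
x^0: 1·1 = 1 ≡ 1 (mod 2)
x^1: 1·0 + 1·1 = 1 ≡ 1 (mod 2)
x^2: 1·1 + 1·0 = 1 ≡ 1 (mod 2)
x^3: 1·1 = 1 ≡ 1 (mod 2)
Result: 1 + x + x^2 + x^3

f · g = 1 + x + x^2 + x^3


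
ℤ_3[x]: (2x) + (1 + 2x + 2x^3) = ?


Add coefficients mod 3:
x^0: 0 + 1 = 1 (mod 3)
x^1: 2 + 2 = 1 (mod 3)
x^2: 0 + 0 = 0 (mod 3)
x^3: 0 + 2 = 2 (mod 3)
Result: 1 + x + 2x^3

f + g = 1 + x + 2x^3


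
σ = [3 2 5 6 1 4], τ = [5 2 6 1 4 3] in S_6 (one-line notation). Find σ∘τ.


σ∘τ: apply τ first, then σ
1 →τ 5 →σ 1
2 →τ 2 →σ 2
3 →τ 6 →σ 4
4 →τ 1 →σ 3
5 →τ 4 →σ 6
6 →τ 3 →σ 5

σ∘τ = [1 2 4 3 6 5]


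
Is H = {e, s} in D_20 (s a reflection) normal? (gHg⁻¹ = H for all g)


H = {e, s} in D_20 (s a reflection)
r·s·r⁻¹ = sr⁻² ≠ s for n ≥ 3, so {e, s} is not closed under conjugation

No, not a normal subgroup


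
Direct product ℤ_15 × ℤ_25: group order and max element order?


|ℤ_15 × ℤ_25| = 15 × 25 = 375
Max element order = lcm(15,25) = 75
Cyclic? No (gcd=5)

|ℤ_15×ℤ_25| = 375, max element order = 75


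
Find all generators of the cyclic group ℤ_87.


g generates ℤ_n iff gcd(g,n) = 1
Prime factors of 87: 3, 29
Generators are g ∈ {1,...,86} not divisible by any of these primes.
Generators: {1, 2, 4, 5, 7, 8, 10, 11, 13, 14, 16, 17, 19, 20, 22, 23, 25, 26, 28, 31, 32, 34, 35, 37, 38, 40, 41, 43, 44, 46, 47, 49, 50, 52, 53, 55, 56, 59, 61, 62, 64, 65, 67, 68, 70, 71, 73, 74, 76, 77, 79, 80, 82, 83, 85, 86}
Number of generators = φ(87) = 56

Generators of ℤ_87 = {1, 2, 4, 5, 7, 8, 10, 11, 13, 14, 16, 17, 19, 20, 22, 23, 25, 26, 28, 31, 32, 34, 35, 37, 38, 40, 41, 43, 44, 46, 47, 49, 50, 52, 53, 55, 56, 59, 61, 62, 64, 65, 67, 68, 70, 71, 73, 74, 76, 77, 79, 80, 82, 83, 85, 86}


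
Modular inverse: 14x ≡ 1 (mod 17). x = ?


Use the extended Euclidean algorithm to write 1 = 14·s + 17·t; then s mod 17 is the inverse.
Euclidean algorithm:
  14 = 0·17 + 14
  17 = 1·14 + 3
  14 = 4·3 + 2
  3 = 1·2 + 1
  2 = 2·1 + 0
gcd(14,17) = 1
Back-substitution gives: 14·(-6) + 17·(5) = 1
So 14⁻¹ ≡ -6 ≡ 11 (mod 17)
Check: 14 × 11 = 154 ≡ 1 (mod 17) ✓

14⁻¹ ≡ 11 (mod 17)


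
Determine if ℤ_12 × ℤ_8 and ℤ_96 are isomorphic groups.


Comparing ℤ_12 × ℤ_8 and ℤ_96:
gcd(12,8) = 4 ≠ 1. Max element order in ℤ_12×ℤ_8 is lcm(12,8) = 24 < 96, so it has no element of order 96

No, ℤ_12 × ℤ_8 ≇ ℤ_96


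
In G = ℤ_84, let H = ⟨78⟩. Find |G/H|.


|⟨78⟩| = n / gcd(78, 84) = 84 / 6 = 14
H is normal (ℤ_84 is abelian).
|G/H| = |G| / |H| = 84 / 14 = 6

|G/H| = 6


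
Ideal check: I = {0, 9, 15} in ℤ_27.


Check ideal conditions for I = {0, 9, 15} in ℤ_27:
(1) I is an additive subgroup? No
(2) For r ∈ ℤ_27 and a ∈ I: r·a ∈ I? No  [counterexample: r=2, a=9, r·a mod 27 = 18 ∉ I]

No, I is not an ideal of ℤ_27


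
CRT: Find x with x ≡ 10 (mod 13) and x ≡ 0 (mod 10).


m₁ = 13, m₂ = 10, gcd = 1, so CRT applies. M = m₁·m₂ = 130
Let M₁ = M/m₁ = 10, M₂ = M/m₂ = 13
Find y₁ ≡ M₁⁻¹ (mod m₁): 10⁻¹ ≡ 4 (mod 13)
Find y₂ ≡ M₂⁻¹ (mod m₂): 13⁻¹ ≡ 7 (mod 10)
x = a₁·M₁·y₁ + a₂·M₂·y₂ = 10·10·4 + 0·13·7 = 400
Reduce mod 130: x ≡ 10
Check: 10 mod 13 = 10 ✓, 10 mod 10 = 0 ✓

x ≡ 10 (mod 130)


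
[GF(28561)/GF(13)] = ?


GF(28561) = GF(13^4), so the extension degree is 4

[GF(28561)/GF(13)] = 4


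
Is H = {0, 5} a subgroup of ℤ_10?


Subgroup test for H = {0, 5} in (ℤ_10, +):
(1) 0 ∈ H? Yes
(2) Closure: for all a,b ∈ H, (a+b) mod 10 ∈ H? Yes
(3) Inverses: for all a ∈ H, -a mod 10 ∈ H? Yes

Yes, H is a subgroup of ℤ_10


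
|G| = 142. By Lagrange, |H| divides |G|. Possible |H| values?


Lagrange's theorem: |H| divides |G|
|G| = 142
Divisors of 142: 1, 2, 71, 142

Possible subgroup orders: {1, 2, 71, 142}


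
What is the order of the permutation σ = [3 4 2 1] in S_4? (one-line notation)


Cycle decomposition: (1 3 2 4)
Cycle lengths: 4
Order = lcm(4) = 4

ord(σ) = 4


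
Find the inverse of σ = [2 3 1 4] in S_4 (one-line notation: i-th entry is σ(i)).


To find σ⁻¹, swap domain and range:
σ(1) = 2 → σ⁻¹(2) = 1
σ(2) = 3 → σ⁻¹(3) = 2
σ(3) = 1 → σ⁻¹(1) = 3
σ(4) = 4 → σ⁻¹(4) = 4

σ⁻¹ = [3 1 2 4]


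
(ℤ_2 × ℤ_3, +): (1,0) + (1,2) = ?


Operation: componentwise addition mod (2, 3)
(1,0) + (1,2) = ((a₁+b₁) mod 2, (a₂+b₂) mod 3) with a = (1,0), b = (1,2)

(1,0) + (1,2) = (0,2)


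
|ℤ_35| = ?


ℤ_n has n elements.

|ℤ_35| = 35


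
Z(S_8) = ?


Z(G) = {g ∈ G | gx = xg for all x ∈ G}
S_n is non-abelian for n ≥ 3; Z(S_8) is trivial

Z(S_8) = {e}


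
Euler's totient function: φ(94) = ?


Factor n: 94 = 2 × 47
φ(n) = n · ∏(1 - 1/p) over distinct primes p | n
φ(94) = 94 · (1 - 1/2) · (1 - 1/47) = 46

φ(94) = 46


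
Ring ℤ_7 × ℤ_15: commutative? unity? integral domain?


Direct product ring; commutative with unity (1,1); but (1,0)·(0,1) = (0,0) gives zero divisors, so not an integral domain
Commutative: Yes
Integral domain: No
Has unity: Yes

ℤ_7 × ℤ_15: Commutative=Yes, Unity=Yes


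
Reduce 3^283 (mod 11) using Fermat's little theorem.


Fermat's little theorem: if p is prime and gcd(a,p)=1, then a^(p-1) ≡ 1 (mod p)
p = 11 is prime, gcd(3,11) = 1
Reduce exponent: 283 mod 10 = 3
So 3^283 ≡ 3^3 (mod 11)
3^3 mod 11 = 5

3^283 ≡ 5 (mod 11)


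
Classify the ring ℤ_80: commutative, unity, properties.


ℤ_80 is a commutative ring with unity 1; 80 = 2×40 is composite, so 2·40 ≡ 0 gives zero divisors (not an integral domain)
Commutative: Yes
Integral domain: No
Has unity: Yes

ℤ_80: Commutative=Yes, Unity=Yes


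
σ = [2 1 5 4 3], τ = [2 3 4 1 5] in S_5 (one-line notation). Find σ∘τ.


σ∘τ: apply τ first, then σ
1 →τ 2 →σ 1
2 →τ 3 →σ 5
3 →τ 4 →σ 4
4 →τ 1 →σ 2
5 →τ 5 →σ 3

σ∘τ = [1 5 4 2 3]


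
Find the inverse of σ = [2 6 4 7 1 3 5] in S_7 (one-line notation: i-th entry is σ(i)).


To find σ⁻¹, swap domain and range:
σ(1) = 2 → σ⁻¹(2) = 1
σ(2) = 6 → σ⁻¹(6) = 2
σ(3) = 4 → σ⁻¹(4) = 3
σ(4) = 7 → σ⁻¹(7) = 4
σ(5) = 1 → σ⁻¹(1) = 5
σ(6) = 3 → σ⁻¹(3) = 6
σ(7) = 5 → σ⁻¹(5) = 7

σ⁻¹ = [5 1 6 3 7 2 4]


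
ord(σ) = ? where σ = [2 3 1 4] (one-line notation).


Cycle decomposition: (1 2 3)
Cycle lengths: 3
Order = lcm(3) = 3

ord(σ) = 3


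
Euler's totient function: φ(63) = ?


Factor n: 63 = 3^2 × 7
φ(n) = n · ∏(1 - 1/p) over distinct primes p | n
φ(63) = 63 · (1 - 1/3) · (1 - 1/7) = 36

φ(63) = 36


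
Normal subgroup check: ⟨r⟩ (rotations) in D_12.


H = ⟨r⟩ (rotations) in D_12
The rotation subgroup ⟨r⟩ has index 2 in D_12, so it is normal

Yes, normal subgroup


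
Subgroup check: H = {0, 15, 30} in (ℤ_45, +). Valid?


Subgroup test for H = {0, 15, 30} in (ℤ_45, +):
(1) 0 ∈ H? Yes
(2) Closure: for all a,b ∈ H, (a+b) mod 45 ∈ H? Yes
(3) Inverses: for all a ∈ H, -a mod 45 ∈ H? Yes

Yes, H is a subgroup of ℤ_45


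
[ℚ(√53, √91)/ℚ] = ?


[ℚ(√53,√91):ℚ] = [ℚ(√53,√91):ℚ(√53)]·[ℚ(√53):ℚ] = 2·2 = 4

[ℚ(√53, √91)/ℚ] = 4


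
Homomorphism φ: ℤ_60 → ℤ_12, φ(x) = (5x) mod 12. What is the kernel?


Kernel = preimage of identity
ker(φ) = {x ∈ ℤ_60 : 5x ≡ 0 (mod 12)}. Since 12 | 60, φ is well-defined. The kernel is the cyclic subgroup ⟨12⟩ of ℤ_60 (order 5), i.e. {0, 12, 24, 36, 48}

ker(φ) = {0, 12, 24, 36, 48}


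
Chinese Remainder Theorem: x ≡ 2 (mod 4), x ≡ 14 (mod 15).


m₁ = 4, m₂ = 15, gcd = 1, so CRT applies. M = m₁·m₂ = 60
Let M₁ = M/m₁ = 15, M₂ = M/m₂ = 4
Find y₁ ≡ M₁⁻¹ (mod m₁): 15⁻¹ ≡ 3 (mod 4)
Find y₂ ≡ M₂⁻¹ (mod m₂): 4⁻¹ ≡ 4 (mod 15)
x = a₁·M₁·y₁ + a₂·M₂·y₂ = 2·15·3 + 14·4·4 = 314
Reduce mod 60: x ≡ 14
Check: 14 mod 4 = 2 ✓, 14 mod 15 = 14 ✓

x ≡ 14 (mod 60)


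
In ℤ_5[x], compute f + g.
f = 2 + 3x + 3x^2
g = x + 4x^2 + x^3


Add coefficients mod 5:
x^0: 2 + 0 = 2 (mod 5)
x^1: 3 + 1 = 4 (mod 5)
x^2: 3 + 4 = 2 (mod 5)
x^3: 0 + 1 = 1 (mod 5)
Result: 2 + 4x + 2x^2 + x^3

f + g = 2 + 4x + 2x^2 + x^3


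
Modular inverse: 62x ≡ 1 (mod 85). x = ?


Use the extended Euclidean algorithm to write 1 = 62·s + 85·t; then s mod 85 is the inverse.
Euclidean algorithm:
  62 = 0·85 + 62
  85 = 1·62 + 23
  62 = 2·23 + 16
  23 = 1·16 + 7
  16 = 2·7 + 2
  7 = 3·2 + 1
  2 = 2·1 + 0
gcd(62,85) = 1
Back-substitution gives: 62·(-37) + 85·(27) = 1
So 62⁻¹ ≡ -37 ≡ 48 (mod 85)
Check: 62 × 48 = 2976 ≡ 1 (mod 85) ✓

62⁻¹ ≡ 48 (mod 85)


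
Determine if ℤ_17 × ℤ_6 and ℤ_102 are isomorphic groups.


Comparing ℤ_17 × ℤ_6 and ℤ_102:
gcd(17,6) = 1, so ℤ_17 × ℤ_6 ≅ ℤ_102 (CRT)

Yes, ℤ_17 × ℤ_6 ≅ ℤ_102


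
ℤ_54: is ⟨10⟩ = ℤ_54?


g generates ℤ_n iff gcd(g, n) = 1
gcd(10, 54) = 2
Since gcd = 2 ≠ 1, ⟨10⟩ has order 27 < 54, so 10 is not a generator.

No, 10 does not generate ℤ_54


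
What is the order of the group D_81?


|D_n| = 2n (n rotations and n reflections)
|D_81| = 2×81 = 162

|D_81| = 162


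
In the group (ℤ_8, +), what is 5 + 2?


Operation: addition mod 8
5 + 2 = (a + b) mod 8 with a = 5, b = 2

5 + 2 = 7


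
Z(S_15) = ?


Z(G) = {g ∈ G | gx = xg for all x ∈ G}
S_n is non-abelian for n ≥ 3; Z(S_15) is trivial

Z(S_15) = {e}


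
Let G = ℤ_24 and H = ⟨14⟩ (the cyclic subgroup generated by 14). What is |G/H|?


|⟨14⟩| = n / gcd(14, 24) = 24 / 2 = 12
H is normal (ℤ_24 is abelian).
|G/H| = |G| / |H| = 24 / 12 = 2

|G/H| = 2


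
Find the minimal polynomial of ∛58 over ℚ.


∛58 satisfies x³ - 58 = 0, irreducible over ℚ (no rational root; 58 is not a perfect cube)

Minimal polynomial: x³ - 58


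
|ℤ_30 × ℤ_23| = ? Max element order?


|ℤ_30 × ℤ_23| = 30 × 23 = 690
Max element order = lcm(30,23) = 690
Cyclic? Yes (gcd=1)

|ℤ_30×ℤ_23| = 690, max element order = 690
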